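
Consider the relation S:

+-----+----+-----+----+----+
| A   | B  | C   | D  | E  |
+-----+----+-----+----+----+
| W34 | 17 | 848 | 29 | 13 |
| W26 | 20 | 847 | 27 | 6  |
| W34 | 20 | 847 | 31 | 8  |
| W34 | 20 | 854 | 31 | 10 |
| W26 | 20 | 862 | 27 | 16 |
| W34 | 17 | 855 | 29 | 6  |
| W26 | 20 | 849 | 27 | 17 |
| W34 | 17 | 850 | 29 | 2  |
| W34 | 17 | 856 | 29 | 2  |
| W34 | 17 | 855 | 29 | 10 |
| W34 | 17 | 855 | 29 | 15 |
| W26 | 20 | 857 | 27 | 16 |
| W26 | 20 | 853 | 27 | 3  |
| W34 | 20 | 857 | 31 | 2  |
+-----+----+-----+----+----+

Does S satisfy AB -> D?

Yes

(A=W34, B=17): 6 rows → D = 29, 29, 29, 29, 29, 29 ✓
(A=W26, B=20): 5 rows → D = 27, 27, 27, 27, 27 ✓
(A=W34, B=20): 3 rows → D = 31, 31, 31 ✓
Every AB value is associated with a single D value, so AB -> D holds.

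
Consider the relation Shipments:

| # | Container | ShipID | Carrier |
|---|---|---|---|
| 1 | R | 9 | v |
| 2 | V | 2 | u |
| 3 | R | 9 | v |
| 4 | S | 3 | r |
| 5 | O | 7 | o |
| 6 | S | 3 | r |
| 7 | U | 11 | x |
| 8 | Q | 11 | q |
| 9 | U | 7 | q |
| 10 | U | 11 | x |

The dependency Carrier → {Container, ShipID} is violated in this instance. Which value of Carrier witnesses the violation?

q

Carrier=v: rows 1, 3 → {Container,ShipID} = (R, 9), (R, 9) ✓
Carrier=u: row 2 → {Container,ShipID} = (V, 2) ✓
Carrier=r: rows 4, 6 → {Container,ShipID} = (S, 3), (S, 3) ✓
Carrier=o: row 5 → {Container,ShipID} = (O, 7) ✓
Carrier=x: rows 7, 10 → {Container,ShipID} = (U, 11), (U, 11) ✓
Carrier=q: rows 8, 9 → {Container,ShipID} takes values {(Q, 11), (U, 7)} — violation
The only Carrier value with inconsistent RHS is Carrier=q.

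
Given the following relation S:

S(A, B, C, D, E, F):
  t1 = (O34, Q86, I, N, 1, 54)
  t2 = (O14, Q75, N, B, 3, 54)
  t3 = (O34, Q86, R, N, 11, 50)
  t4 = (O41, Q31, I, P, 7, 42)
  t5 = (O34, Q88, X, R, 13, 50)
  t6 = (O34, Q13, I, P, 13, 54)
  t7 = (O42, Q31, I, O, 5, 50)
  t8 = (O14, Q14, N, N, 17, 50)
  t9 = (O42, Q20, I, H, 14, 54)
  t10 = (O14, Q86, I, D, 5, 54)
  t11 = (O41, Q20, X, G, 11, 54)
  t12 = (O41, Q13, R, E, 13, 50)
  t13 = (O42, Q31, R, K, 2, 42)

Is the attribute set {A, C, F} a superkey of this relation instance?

No

Rows 1 and 6 have the same {A, C, F} value (A=O34, C=I, F=54) but are distinct tuples, so {A, C, F} does not determine every attribute — not a superkey.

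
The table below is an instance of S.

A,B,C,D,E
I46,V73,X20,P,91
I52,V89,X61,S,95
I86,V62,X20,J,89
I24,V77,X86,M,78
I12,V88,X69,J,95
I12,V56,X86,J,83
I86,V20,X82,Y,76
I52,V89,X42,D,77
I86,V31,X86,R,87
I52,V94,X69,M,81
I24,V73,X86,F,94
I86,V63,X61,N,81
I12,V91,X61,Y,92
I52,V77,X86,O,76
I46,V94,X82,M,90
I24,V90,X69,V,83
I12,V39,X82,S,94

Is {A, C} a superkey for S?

No

Two distinct rows share (A=I24, C=X86), so {A, C} does not determine every attribute — not a superkey.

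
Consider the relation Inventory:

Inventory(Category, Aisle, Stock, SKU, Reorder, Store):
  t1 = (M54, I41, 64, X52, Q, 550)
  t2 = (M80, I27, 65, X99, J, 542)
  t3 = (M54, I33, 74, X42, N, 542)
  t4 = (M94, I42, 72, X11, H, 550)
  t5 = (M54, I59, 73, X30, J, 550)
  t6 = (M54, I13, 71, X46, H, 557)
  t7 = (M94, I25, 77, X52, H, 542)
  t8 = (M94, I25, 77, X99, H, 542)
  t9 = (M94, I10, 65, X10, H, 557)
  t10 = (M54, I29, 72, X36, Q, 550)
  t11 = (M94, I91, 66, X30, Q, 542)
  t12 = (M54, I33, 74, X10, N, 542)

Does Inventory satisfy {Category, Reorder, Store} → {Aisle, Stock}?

No

(Category=M54, Reorder=Q, Store=550): rows 1, 10 → {Aisle,Stock} takes values {(I41, 64), (I29, 72)} — violation
(Category=M80, Reorder=J, Store=542): row 2 → {Aisle,Stock} = (I27, 65) ✓
(Category=M54, Reorder=N, Store=542): rows 3, 12 → {Aisle,Stock} = (I33, 74), (I33, 74) ✓
(Category=M94, Reorder=H, Store=550): row 4 → {Aisle,Stock} = (I42, 72) ✓
(Category=M54, Reorder=J, Store=550): row 5 → {Aisle,Stock} = (I59, 73) ✓
(Category=M54, Reorder=H, Store=557): row 6 → {Aisle,Stock} = (I13, 71) ✓
(Category=M94, Reorder=H, Store=542): rows 7, 8 → {Aisle,Stock} = (I25, 77), (I25, 77) ✓
(Category=M94, Reorder=H, Store=557): row 9 → {Aisle,Stock} = (I10, 65) ✓
(Category=M94, Reorder=Q, Store=542): row 11 → {Aisle,Stock} = (I91, 66) ✓
Two rows agree on {Category, Reorder, Store} but differ on {Aisle, Stock}, so {Category, Reorder, Store} → {Aisle, Stock} does not hold.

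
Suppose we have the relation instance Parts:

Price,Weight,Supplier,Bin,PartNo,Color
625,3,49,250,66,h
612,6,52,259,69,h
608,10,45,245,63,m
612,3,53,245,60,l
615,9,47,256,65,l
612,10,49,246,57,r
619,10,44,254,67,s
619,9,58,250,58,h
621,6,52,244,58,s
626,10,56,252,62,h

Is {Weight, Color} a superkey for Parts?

Yes

All 10 rows have distinct {Weight, Color} values, so {Weight, Color} → (all attributes) holds and {Weight, Color} is a superkey.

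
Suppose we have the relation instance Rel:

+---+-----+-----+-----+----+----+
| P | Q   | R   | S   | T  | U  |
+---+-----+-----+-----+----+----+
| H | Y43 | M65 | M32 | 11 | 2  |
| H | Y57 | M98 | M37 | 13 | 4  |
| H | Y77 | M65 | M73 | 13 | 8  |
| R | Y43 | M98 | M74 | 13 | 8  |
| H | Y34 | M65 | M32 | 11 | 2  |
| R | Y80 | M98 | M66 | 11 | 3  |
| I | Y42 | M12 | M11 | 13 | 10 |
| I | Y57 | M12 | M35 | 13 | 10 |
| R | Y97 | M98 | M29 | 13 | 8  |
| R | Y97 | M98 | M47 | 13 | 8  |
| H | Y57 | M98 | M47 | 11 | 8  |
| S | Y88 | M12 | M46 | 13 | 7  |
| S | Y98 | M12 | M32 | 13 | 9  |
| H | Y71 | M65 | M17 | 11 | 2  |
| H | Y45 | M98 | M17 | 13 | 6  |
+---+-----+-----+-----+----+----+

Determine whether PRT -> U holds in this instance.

No

(P=H, R=M65, T=11): 3 rows → U = 2, 2, 2 ✓
(P=H, R=M98, T=13): 2 rows → U takes values {4, 6} — violation
(P=H, R=M65, T=13): 1 row → U = 8 ✓
(P=R, R=M98, T=13): 3 rows → U = 8, 8, 8 ✓
(P=R, R=M98, T=11): 1 row → U = 3 ✓
(P=I, R=M12, T=13): 2 rows → U = 10, 10 ✓
(P=H, R=M98, T=11): 1 row → U = 8 ✓
(P=S, R=M12, T=13): 2 rows → U takes values {7, 9} — violation
Two rows agree on PRT but differ on U, so PRT -> U does not hold.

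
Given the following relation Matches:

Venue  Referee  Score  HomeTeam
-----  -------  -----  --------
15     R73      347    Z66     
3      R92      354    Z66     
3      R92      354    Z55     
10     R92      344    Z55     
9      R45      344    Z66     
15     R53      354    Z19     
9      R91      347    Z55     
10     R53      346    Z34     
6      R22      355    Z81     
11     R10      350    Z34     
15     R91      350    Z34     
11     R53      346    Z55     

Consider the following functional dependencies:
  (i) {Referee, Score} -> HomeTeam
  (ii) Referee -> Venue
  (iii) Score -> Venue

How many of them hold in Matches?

0

(i) {Referee, Score} -> HomeTeam: (Referee=R92, Score=354): 2 rows → HomeTeam takes values {Z66, Z55} — violation; (Referee=R53, Score=346): 2 rows → HomeTeam takes values {Z34, Z55} — violation — fails.
(ii) Referee -> Venue: Referee=R92: 3 rows → Venue takes values {3, 10} — violation; Referee=R53: 3 rows → Venue takes values {15, 10, 11} — violation; Referee=R91: 2 rows → Venue takes values {9, 15} — violation — fails.
(iii) Score -> Venue: Score=347: 2 rows → Venue takes values {15, 9} — violation; Score=354: 3 rows → Venue takes values {3, 15} — violation; Score=344: 2 rows → Venue takes values {10, 9} — violation; Score=346: 2 rows → Venue takes values {10, 11} — violation; Score=350: 2 rows → Venue takes values {11, 15} — violation — fails.
None of the 3 dependencies hold.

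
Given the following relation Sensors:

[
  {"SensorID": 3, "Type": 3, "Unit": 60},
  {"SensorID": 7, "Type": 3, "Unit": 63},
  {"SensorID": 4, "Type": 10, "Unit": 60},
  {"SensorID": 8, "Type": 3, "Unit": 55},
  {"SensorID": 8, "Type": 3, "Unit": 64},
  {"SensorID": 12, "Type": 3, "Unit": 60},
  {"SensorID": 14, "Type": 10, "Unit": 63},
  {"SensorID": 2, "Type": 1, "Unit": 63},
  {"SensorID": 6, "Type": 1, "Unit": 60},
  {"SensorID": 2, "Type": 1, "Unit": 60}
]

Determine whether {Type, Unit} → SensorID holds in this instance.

(Type=3, Unit=60): 2 rows → SensorID takes values {3, 12} — violation
(Type=3, Unit=63): 1 row → SensorID = 7 ✓
(Type=10, Unit=60): 1 row → SensorID = 4 ✓
(Type=3, Unit=55): 1 row → SensorID = 8 ✓
(Type=3, Unit=64): 1 row → SensorID = 8 ✓
(Type=10, Unit=63): 1 row → SensorID = 14 ✓
(Type=1, Unit=63): 1 row → SensorID = 2 ✓
(Type=1, Unit=60): 2 rows → SensorID takes values {6, 2} — violation
Two rows agree on {Type, Unit} but differ on SensorID, so {Type, Unit} → SensorID does not hold.

No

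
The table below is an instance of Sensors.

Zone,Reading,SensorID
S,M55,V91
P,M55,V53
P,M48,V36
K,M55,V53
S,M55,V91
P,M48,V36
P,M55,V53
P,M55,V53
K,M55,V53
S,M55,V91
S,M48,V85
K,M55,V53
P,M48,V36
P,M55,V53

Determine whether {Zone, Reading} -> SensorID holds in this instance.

(Zone=S, Reading=M55): 3 rows → SensorID = V91, V91, V91 ✓
(Zone=P, Reading=M55): 4 rows → SensorID = V53, V53, V53, V53 ✓
(Zone=P, Reading=M48): 3 rows → SensorID = V36, V36, V36 ✓
(Zone=K, Reading=M55): 3 rows → SensorID = V53, V53, V53 ✓
(Zone=S, Reading=M48): 1 row → SensorID = V85 ✓
Every {Zone, Reading} value is associated with a single SensorID value, so {Zone, Reading} -> SensorID holds.

Yes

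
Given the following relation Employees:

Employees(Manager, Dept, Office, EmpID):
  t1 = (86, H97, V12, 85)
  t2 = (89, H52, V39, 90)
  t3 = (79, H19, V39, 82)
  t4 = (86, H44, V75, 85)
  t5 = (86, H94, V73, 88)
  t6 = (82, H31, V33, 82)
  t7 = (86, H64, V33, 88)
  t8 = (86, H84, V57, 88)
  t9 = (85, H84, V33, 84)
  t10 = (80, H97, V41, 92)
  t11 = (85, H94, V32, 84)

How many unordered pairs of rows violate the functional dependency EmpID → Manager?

1

EmpID=85: all 2 rows agree on Manager — 0 pairs.
EmpID=82: violating pairs (3,6) — 1 pair.
EmpID=88: all 3 rows agree on Manager — 0 pairs.
EmpID=84: all 2 rows agree on Manager — 0 pairs.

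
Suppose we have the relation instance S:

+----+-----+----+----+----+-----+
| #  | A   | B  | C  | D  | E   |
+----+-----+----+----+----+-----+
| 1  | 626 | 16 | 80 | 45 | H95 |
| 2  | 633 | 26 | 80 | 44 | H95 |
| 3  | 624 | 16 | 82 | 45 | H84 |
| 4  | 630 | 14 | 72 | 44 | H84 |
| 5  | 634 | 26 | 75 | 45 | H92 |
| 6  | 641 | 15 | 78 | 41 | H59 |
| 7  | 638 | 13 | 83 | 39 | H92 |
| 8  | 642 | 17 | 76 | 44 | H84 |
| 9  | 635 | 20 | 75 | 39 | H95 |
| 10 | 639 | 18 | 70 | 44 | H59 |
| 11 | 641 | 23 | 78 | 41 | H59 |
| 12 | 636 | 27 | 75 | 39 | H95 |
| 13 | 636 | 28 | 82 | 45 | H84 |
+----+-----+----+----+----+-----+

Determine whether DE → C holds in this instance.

(D=45, E=H95): row 1 → C = 80 ✓
(D=44, E=H95): row 2 → C = 80 ✓
(D=45, E=H84): rows 3, 13 → C = 82, 82 ✓
(D=44, E=H84): rows 4, 8 → C takes values {72, 76} — violation
(D=45, E=H92): row 5 → C = 75 ✓
(D=41, E=H59): rows 6, 11 → C = 78, 78 ✓
(D=39, E=H92): row 7 → C = 83 ✓
(D=39, E=H95): rows 9, 12 → C = 75, 75 ✓
(D=44, E=H59): row 10 → C = 70 ✓
Two rows agree on DE but differ on C, so DE → C does not hold.

No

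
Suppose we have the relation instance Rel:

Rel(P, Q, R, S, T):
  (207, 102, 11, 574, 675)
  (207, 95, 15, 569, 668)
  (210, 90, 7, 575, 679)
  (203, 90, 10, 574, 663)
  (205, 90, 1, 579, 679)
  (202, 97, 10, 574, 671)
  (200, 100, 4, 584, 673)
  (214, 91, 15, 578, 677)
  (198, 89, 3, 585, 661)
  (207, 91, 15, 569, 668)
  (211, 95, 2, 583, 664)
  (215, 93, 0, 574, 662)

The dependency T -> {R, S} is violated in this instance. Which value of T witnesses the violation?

679

T=675: 1 row → {R,S} = (11, 574) ✓
T=668: 2 rows → {R,S} = (15, 569), (15, 569) ✓
T=679: 2 rows → {R,S} takes values {(7, 575), (1, 579)} — violation
T=663: 1 row → {R,S} = (10, 574) ✓
T=671: 1 row → {R,S} = (10, 574) ✓
T=673: 1 row → {R,S} = (4, 584) ✓
T=677: 1 row → {R,S} = (15, 578) ✓
T=661: 1 row → {R,S} = (3, 585) ✓
T=664: 1 row → {R,S} = (2, 583) ✓
T=662: 1 row → {R,S} = (0, 574) ✓
The only T value with inconsistent RHS is T=679.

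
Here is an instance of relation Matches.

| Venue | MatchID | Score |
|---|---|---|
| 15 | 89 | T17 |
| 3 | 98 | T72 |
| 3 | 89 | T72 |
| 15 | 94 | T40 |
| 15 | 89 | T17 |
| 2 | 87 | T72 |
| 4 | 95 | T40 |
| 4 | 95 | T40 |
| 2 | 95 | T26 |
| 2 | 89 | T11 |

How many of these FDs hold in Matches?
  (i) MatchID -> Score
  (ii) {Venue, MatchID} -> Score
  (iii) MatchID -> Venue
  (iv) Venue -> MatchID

1

(i) MatchID -> Score: MatchID=89: 4 rows → Score takes values {T17, T72, T11} — violation; MatchID=95: 3 rows → Score takes values {T40, T26} — violation — fails.
(ii) {Venue, MatchID} -> Score: every LHS value maps to a single RHS value — holds.
(iii) MatchID -> Venue: MatchID=89: 4 rows → Venue takes values {15, 3, 2} — violation; MatchID=95: 3 rows → Venue takes values {4, 2} — violation — fails.
(iv) Venue -> MatchID: Venue=15: 3 rows → MatchID takes values {89, 94} — violation; Venue=3: 2 rows → MatchID takes values {98, 89} — violation; Venue=2: 3 rows → MatchID takes values {87, 95, 89} — violation — fails.
1 of the 4 dependencies holds.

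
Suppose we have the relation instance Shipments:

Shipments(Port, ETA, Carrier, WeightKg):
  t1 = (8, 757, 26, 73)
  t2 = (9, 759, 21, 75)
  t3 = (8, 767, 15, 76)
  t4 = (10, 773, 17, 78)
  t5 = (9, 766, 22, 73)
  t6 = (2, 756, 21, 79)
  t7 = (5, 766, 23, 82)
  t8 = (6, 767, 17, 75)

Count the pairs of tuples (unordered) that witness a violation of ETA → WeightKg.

ETA=767: violating pairs (3,8) — 1 pair.
ETA=766: violating pairs (5,7) — 1 pair.

2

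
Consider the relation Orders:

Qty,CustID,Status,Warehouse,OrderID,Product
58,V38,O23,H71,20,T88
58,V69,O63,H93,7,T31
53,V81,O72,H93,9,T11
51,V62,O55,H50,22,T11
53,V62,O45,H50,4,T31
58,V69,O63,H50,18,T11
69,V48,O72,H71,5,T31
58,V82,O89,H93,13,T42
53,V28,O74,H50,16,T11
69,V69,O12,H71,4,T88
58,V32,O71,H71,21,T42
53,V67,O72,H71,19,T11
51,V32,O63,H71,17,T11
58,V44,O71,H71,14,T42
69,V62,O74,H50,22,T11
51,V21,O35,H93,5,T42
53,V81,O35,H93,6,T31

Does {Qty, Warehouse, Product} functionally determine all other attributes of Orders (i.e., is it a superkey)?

Two distinct rows share (Qty=58, Warehouse=H71, Product=T42), so {Qty, Warehouse, Product} does not determine every attribute — not a superkey.

No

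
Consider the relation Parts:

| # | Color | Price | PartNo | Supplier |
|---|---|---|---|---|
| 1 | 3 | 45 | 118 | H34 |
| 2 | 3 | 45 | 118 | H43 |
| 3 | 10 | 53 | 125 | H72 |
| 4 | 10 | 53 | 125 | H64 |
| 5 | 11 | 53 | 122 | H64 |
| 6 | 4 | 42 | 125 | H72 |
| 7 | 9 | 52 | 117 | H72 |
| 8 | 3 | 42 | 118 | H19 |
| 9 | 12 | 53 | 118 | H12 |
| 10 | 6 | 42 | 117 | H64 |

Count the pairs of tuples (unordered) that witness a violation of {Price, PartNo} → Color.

0

(Price=45, PartNo=118): all 2 rows agree on Color — 0 pairs.
(Price=53, PartNo=125): all 2 rows agree on Color — 0 pairs.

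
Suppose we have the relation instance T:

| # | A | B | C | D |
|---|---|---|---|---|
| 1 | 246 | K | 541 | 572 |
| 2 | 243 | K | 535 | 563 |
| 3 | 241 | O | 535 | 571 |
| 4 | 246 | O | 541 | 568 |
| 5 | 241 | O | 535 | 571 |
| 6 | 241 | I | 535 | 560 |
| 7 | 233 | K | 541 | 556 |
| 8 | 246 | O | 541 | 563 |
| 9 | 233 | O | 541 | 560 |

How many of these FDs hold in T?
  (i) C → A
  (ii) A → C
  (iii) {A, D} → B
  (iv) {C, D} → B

3

(i) C → A: C=541: rows 1, 4, 7, 8, 9 → A takes values {246, 233} — violation; C=535: rows 2, 3, 5, 6 → A takes values {243, 241} — violation — fails.
(ii) A → C: every LHS value maps to a single RHS value — holds.
(iii) {A, D} → B: every LHS value maps to a single RHS value — holds.
(iv) {C, D} → B: every LHS value maps to a single RHS value — holds.
3 of the 4 dependencies hold.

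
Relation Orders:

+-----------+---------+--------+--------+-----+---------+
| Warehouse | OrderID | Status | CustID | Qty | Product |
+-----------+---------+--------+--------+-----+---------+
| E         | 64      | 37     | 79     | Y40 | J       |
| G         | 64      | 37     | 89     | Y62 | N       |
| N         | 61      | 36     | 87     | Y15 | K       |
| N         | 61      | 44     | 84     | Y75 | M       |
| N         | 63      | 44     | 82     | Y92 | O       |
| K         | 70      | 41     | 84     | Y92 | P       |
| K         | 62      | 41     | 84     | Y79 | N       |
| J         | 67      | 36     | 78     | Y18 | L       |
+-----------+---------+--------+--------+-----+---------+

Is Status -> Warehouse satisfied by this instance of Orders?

No

Status=37: 2 rows → Warehouse takes values {E, G} — violation
Status=36: 2 rows → Warehouse takes values {N, J} — violation
Status=44: 2 rows → Warehouse = N, N ✓
Status=41: 2 rows → Warehouse = K, K ✓
Two rows agree on Status but differ on Warehouse, so Status -> Warehouse does not hold.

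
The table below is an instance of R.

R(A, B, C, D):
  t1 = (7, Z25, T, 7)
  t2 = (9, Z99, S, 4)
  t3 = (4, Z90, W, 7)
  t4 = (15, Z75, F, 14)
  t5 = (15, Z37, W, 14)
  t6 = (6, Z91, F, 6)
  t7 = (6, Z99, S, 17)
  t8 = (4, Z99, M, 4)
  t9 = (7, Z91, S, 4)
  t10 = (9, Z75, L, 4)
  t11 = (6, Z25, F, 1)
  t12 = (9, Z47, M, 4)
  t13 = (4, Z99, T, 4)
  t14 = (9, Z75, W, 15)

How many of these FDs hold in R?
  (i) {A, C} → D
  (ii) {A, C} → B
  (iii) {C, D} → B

0

(i) {A, C} → D: (A=6, C=F): rows 6, 11 → D takes values {6, 1} — violation — fails.
(ii) {A, C} → B: (A=6, C=F): rows 6, 11 → B takes values {Z91, Z25} — violation — fails.
(iii) {C, D} → B: (C=S, D=4): rows 2, 9 → B takes values {Z99, Z91} — violation; (C=M, D=4): rows 8, 12 → B takes values {Z99, Z47} — violation — fails.
None of the 3 dependencies hold.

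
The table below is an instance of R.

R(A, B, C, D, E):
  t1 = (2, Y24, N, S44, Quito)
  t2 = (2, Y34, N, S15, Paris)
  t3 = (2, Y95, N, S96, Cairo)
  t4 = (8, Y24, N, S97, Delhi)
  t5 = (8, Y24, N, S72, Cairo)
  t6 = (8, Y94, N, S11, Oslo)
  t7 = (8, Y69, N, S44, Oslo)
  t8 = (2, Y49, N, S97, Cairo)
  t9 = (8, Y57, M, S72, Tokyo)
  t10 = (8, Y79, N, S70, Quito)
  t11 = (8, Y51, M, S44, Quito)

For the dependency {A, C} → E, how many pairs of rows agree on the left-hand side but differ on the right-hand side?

15

(A=2, C=N): violating pairs (1,2), (1,3), (1,8), (2,3), (2,8) — 5 pairs.
(A=8, C=N): violating pairs (4,5), (4,6), (4,7), (4,10), (5,6), (5,7), (5,10), (6,10), (7,10) — 9 pairs.
(A=8, C=M): violating pairs (9,11) — 1 pair.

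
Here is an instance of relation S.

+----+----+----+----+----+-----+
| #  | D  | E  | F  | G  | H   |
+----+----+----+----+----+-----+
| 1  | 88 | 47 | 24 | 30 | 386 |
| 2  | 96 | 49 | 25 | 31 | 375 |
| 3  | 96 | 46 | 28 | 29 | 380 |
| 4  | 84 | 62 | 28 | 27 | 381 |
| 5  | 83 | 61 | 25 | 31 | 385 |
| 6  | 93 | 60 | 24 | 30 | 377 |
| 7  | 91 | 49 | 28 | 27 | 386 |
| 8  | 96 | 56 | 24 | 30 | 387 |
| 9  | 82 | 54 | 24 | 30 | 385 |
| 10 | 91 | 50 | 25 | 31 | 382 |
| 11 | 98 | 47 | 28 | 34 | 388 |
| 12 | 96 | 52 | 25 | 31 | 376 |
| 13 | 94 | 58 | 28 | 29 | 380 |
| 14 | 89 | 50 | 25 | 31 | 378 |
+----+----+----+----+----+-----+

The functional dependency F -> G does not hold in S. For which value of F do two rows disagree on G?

F=24: rows 1, 6, 8, 9 → G = 30, 30, 30, 30 ✓
F=25: rows 2, 5, 10, 12, 14 → G = 31, 31, 31, 31, 31 ✓
F=28: rows 3, 4, 7, 11, 13 → G takes values {29, 27, 34} — violation
The only F value with inconsistent G is F=28.

28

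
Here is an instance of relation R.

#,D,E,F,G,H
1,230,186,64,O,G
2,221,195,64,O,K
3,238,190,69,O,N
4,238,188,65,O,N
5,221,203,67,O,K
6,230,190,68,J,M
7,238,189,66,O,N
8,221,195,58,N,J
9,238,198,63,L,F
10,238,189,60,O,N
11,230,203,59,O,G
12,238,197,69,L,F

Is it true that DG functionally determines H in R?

(D=230, G=O): rows 1, 11 → H = G, G ✓
(D=221, G=O): rows 2, 5 → H = K, K ✓
(D=238, G=O): rows 3, 4, 7, 10 → H = N, N, N, N ✓
(D=230, G=J): row 6 → H = M ✓
(D=221, G=N): row 8 → H = J ✓
(D=238, G=L): rows 9, 12 → H = F, F ✓
Every DG value is associated with a single H value, so DG → H holds.

Yes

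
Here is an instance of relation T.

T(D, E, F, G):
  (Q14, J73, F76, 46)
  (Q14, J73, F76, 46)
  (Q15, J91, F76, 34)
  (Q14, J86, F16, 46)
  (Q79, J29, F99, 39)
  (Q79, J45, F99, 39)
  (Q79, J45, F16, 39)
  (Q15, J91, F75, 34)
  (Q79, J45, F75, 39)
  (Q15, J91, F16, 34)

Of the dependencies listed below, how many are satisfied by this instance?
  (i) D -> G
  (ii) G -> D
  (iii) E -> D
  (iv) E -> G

4

(i) D -> G: every LHS value maps to a single RHS value — holds.
(ii) G -> D: every LHS value maps to a single RHS value — holds.
(iii) E -> D: every LHS value maps to a single RHS value — holds.
(iv) E -> G: every LHS value maps to a single RHS value — holds.
4 of the 4 dependencies hold.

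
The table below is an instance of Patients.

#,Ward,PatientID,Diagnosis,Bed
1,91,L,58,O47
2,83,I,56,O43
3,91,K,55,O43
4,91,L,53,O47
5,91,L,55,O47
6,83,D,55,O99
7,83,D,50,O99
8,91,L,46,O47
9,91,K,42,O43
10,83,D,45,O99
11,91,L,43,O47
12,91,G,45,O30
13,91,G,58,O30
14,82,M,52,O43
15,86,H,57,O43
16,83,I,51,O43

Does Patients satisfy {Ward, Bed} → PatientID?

Yes

(Ward=91, Bed=O47): rows 1, 4, 5, 8, 11 → PatientID = L, L, L, L, L ✓
(Ward=83, Bed=O43): rows 2, 16 → PatientID = I, I ✓
(Ward=91, Bed=O43): rows 3, 9 → PatientID = K, K ✓
(Ward=83, Bed=O99): rows 6, 7, 10 → PatientID = D, D, D ✓
(Ward=91, Bed=O30): rows 12, 13 → PatientID = G, G ✓
(Ward=82, Bed=O43): row 14 → PatientID = M ✓
(Ward=86, Bed=O43): row 15 → PatientID = H ✓
Every {Ward, Bed} value is associated with a single PatientID value, so {Ward, Bed} → PatientID holds.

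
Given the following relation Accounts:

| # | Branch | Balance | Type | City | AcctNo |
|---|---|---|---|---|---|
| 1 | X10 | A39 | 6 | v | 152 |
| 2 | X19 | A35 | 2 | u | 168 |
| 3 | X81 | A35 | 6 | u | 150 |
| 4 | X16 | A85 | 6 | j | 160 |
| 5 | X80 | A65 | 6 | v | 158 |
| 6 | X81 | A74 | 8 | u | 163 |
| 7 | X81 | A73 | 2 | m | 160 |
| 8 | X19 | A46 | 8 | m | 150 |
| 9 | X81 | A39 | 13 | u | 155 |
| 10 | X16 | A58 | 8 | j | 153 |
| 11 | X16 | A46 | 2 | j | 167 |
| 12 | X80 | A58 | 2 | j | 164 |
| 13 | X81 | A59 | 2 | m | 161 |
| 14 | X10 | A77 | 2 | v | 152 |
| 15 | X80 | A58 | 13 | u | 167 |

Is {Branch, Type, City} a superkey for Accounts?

Rows 7 and 13 have the same {Branch, Type, City} value (Branch=X81, Type=2, City=m) but are distinct tuples, so {Branch, Type, City} does not determine every attribute — not a superkey.

No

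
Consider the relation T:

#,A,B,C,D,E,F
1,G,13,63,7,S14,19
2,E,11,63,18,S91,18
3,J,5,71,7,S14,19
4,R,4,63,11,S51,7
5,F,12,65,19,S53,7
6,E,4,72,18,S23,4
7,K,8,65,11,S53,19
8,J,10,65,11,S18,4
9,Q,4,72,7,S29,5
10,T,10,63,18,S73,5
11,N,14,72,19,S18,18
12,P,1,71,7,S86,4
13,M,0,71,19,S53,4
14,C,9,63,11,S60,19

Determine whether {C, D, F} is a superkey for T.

Yes

All 14 rows have distinct {C, D, F} values, so {C, D, F} → (all attributes) holds and {C, D, F} is a superkey.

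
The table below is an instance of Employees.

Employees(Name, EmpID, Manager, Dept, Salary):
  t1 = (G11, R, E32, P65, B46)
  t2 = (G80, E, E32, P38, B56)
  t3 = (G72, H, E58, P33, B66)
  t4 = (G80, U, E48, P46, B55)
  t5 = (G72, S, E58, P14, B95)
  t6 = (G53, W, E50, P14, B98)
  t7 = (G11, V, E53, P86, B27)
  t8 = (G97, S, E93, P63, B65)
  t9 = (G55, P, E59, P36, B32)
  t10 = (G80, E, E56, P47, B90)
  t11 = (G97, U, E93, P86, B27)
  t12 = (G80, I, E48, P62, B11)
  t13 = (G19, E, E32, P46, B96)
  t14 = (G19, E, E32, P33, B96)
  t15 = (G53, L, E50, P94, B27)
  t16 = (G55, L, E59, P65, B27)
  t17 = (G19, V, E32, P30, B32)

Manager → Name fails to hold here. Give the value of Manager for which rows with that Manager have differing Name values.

Manager=E32: rows 1, 2, 13, 14, 17 → Name takes values {G11, G80, G19} — violation
Manager=E58: rows 3, 5 → Name = G72, G72 ✓
Manager=E48: rows 4, 12 → Name = G80, G80 ✓
Manager=E50: rows 6, 15 → Name = G53, G53 ✓
Manager=E53: row 7 → Name = G11 ✓
Manager=E93: rows 8, 11 → Name = G97, G97 ✓
Manager=E59: rows 9, 16 → Name = G55, G55 ✓
Manager=E56: row 10 → Name = G80 ✓
The only Manager value with inconsistent Name is Manager=E32.

E32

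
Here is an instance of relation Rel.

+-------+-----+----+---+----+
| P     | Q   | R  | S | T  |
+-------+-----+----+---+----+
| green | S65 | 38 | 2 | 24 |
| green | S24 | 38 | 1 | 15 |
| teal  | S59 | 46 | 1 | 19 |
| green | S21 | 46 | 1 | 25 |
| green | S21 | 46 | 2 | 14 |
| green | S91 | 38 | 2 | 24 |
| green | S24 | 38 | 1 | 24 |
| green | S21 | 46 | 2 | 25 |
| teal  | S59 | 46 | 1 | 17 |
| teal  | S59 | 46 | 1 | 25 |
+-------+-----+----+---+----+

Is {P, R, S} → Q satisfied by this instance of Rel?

No

(P=green, R=38, S=2): 2 rows → Q takes values {S65, S91} — violation
(P=green, R=38, S=1): 2 rows → Q = S24, S24 ✓
(P=teal, R=46, S=1): 3 rows → Q = S59, S59, S59 ✓
(P=green, R=46, S=1): 1 row → Q = S21 ✓
(P=green, R=46, S=2): 2 rows → Q = S21, S21 ✓
Two rows agree on {P, R, S} but differ on Q, so {P, R, S} → Q does not hold.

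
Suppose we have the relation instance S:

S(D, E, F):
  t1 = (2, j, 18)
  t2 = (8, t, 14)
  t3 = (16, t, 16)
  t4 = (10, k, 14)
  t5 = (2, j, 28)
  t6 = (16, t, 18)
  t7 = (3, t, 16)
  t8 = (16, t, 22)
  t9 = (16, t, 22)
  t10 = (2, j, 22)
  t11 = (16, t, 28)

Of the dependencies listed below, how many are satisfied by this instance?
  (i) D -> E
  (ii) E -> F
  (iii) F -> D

(i) D -> E: every LHS value maps to a single RHS value — holds.
(ii) E -> F: E=j: rows 1, 5, 10 → F takes values {18, 28, 22} — violation; E=t: rows 2, 3, 6, 7, 8, 9, 11 → F takes values {14, 16, 18, 22, 28} — violation — fails.
(iii) F -> D: F=18: rows 1, 6 → D takes values {2, 16} — violation; F=14: rows 2, 4 → D takes values {8, 10} — violation; F=16: rows 3, 7 → D takes values {16, 3} — violation; F=28: rows 5, 11 → D takes values {2, 16} — violation; F=22: rows 8, 9, 10 → D takes values {16, 2} — violation — fails.
1 of the 3 dependencies holds.

1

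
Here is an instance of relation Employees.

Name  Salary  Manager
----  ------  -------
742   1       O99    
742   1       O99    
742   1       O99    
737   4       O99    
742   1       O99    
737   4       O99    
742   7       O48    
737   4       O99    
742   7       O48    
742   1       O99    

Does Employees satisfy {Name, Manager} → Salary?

Yes

(Name=742, Manager=O99): 5 rows → Salary = 1, 1, 1, 1, 1 ✓
(Name=737, Manager=O99): 3 rows → Salary = 4, 4, 4 ✓
(Name=742, Manager=O48): 2 rows → Salary = 7, 7 ✓
Every {Name, Manager} value is associated with a single Salary value, so {Name, Manager} → Salary holds.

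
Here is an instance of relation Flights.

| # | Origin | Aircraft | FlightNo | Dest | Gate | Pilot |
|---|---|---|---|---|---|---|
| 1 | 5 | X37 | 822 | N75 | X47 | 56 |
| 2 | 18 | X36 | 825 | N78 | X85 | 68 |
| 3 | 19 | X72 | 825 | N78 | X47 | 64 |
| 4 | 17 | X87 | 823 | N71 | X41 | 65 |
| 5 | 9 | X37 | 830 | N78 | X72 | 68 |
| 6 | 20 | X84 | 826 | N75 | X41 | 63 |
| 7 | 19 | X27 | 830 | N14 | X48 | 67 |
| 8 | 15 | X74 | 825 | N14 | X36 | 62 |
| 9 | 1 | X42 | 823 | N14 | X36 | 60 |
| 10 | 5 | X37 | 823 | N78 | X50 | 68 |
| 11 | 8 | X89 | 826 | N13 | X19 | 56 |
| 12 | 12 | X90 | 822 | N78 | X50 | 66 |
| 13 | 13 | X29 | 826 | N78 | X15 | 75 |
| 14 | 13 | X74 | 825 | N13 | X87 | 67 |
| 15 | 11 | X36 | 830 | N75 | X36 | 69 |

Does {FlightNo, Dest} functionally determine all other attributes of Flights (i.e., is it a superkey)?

Rows 2 and 3 have the same {FlightNo, Dest} value (FlightNo=825, Dest=N78) but are distinct tuples, so {FlightNo, Dest} does not determine every attribute — not a superkey.

No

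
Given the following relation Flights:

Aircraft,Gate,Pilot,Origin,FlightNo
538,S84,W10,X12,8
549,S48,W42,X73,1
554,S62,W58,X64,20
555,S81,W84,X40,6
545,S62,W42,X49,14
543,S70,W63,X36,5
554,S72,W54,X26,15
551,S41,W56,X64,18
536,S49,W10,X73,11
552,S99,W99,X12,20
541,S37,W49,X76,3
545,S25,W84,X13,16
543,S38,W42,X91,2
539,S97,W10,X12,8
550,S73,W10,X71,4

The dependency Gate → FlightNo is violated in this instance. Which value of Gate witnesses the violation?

Gate=S84: 1 row → FlightNo = 8 ✓
Gate=S48: 1 row → FlightNo = 1 ✓
Gate=S62: 2 rows → FlightNo takes values {20, 14} — violation
Gate=S81: 1 row → FlightNo = 6 ✓
Gate=S70: 1 row → FlightNo = 5 ✓
Gate=S72: 1 row → FlightNo = 15 ✓
Gate=S41: 1 row → FlightNo = 18 ✓
Gate=S49: 1 row → FlightNo = 11 ✓
Gate=S99: 1 row → FlightNo = 20 ✓
Gate=S37: 1 row → FlightNo = 3 ✓
Gate=S25: 1 row → FlightNo = 16 ✓
Gate=S38: 1 row → FlightNo = 2 ✓
Gate=S97: 1 row → FlightNo = 8 ✓
Gate=S73: 1 row → FlightNo = 4 ✓
The only Gate value with inconsistent FlightNo is Gate=S62.

S62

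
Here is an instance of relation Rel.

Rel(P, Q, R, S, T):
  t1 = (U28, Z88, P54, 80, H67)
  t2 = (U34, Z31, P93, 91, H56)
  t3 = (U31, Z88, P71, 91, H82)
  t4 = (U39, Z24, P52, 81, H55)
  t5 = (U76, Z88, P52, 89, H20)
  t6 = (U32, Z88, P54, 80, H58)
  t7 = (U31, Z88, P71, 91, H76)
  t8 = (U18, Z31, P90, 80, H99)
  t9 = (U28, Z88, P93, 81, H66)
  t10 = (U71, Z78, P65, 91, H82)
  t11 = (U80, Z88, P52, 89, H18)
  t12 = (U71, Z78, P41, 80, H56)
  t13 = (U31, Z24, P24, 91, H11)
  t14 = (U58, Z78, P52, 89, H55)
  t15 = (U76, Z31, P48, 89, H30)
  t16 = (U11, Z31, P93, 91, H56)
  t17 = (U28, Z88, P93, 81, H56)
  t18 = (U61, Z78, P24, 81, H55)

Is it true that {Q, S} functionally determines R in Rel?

(Q=Z88, S=80): rows 1, 6 → R = P54, P54 ✓
(Q=Z31, S=91): rows 2, 16 → R = P93, P93 ✓
(Q=Z88, S=91): rows 3, 7 → R = P71, P71 ✓
(Q=Z24, S=81): row 4 → R = P52 ✓
(Q=Z88, S=89): rows 5, 11 → R = P52, P52 ✓
(Q=Z31, S=80): row 8 → R = P90 ✓
(Q=Z88, S=81): rows 9, 17 → R = P93, P93 ✓
(Q=Z78, S=91): row 10 → R = P65 ✓
(Q=Z78, S=80): row 12 → R = P41 ✓
(Q=Z24, S=91): row 13 → R = P24 ✓
(Q=Z78, S=89): row 14 → R = P52 ✓
(Q=Z31, S=89): row 15 → R = P48 ✓
(Q=Z78, S=81): row 18 → R = P24 ✓
Every {Q, S} value is associated with a single R value, so {Q, S} -> R holds.

Yes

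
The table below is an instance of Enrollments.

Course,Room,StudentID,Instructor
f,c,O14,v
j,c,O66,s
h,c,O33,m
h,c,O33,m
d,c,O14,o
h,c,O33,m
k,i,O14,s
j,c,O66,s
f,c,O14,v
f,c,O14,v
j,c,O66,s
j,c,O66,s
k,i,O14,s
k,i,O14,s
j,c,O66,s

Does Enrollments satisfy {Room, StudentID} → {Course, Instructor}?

No

(Room=c, StudentID=O14): 4 rows → {Course,Instructor} takes values {(f, v), (d, o)} — violation
(Room=c, StudentID=O66): 5 rows → {Course,Instructor} = (j, s), (j, s), (j, s), (j, s), (j, s) ✓
(Room=c, StudentID=O33): 3 rows → {Course,Instructor} = (h, m), (h, m), (h, m) ✓
(Room=i, StudentID=O14): 3 rows → {Course,Instructor} = (k, s), (k, s), (k, s) ✓
Two rows agree on {Room, StudentID} but differ on {Course, Instructor}, so {Room, StudentID} → {Course, Instructor} does not hold.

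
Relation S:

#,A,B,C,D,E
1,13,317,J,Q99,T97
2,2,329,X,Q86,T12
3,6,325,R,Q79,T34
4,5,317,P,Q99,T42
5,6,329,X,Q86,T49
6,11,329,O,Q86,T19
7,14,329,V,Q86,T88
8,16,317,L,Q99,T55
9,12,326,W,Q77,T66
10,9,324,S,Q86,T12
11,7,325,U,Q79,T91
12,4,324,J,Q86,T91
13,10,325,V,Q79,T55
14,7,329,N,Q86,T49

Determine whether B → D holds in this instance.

Yes

B=317: rows 1, 4, 8 → D = Q99, Q99, Q99 ✓
B=329: rows 2, 5, 6, 7, 14 → D = Q86, Q86, Q86, Q86, Q86 ✓
B=325: rows 3, 11, 13 → D = Q79, Q79, Q79 ✓
B=326: row 9 → D = Q77 ✓
B=324: rows 10, 12 → D = Q86, Q86 ✓
Every B value is associated with a single D value, so B → D holds.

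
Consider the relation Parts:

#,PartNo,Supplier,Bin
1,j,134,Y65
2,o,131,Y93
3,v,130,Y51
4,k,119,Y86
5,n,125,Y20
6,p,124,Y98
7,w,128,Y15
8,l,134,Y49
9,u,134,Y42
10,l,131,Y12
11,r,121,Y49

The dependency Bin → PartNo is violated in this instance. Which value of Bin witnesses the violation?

Y49

Bin=Y65: row 1 → PartNo = j ✓
Bin=Y93: row 2 → PartNo = o ✓
Bin=Y51: row 3 → PartNo = v ✓
Bin=Y86: row 4 → PartNo = k ✓
Bin=Y20: row 5 → PartNo = n ✓
Bin=Y98: row 6 → PartNo = p ✓
Bin=Y15: row 7 → PartNo = w ✓
Bin=Y49: rows 8, 11 → PartNo takes values {l, r} — violation
Bin=Y42: row 9 → PartNo = u ✓
Bin=Y12: row 10 → PartNo = l ✓
The only Bin value with inconsistent PartNo is Bin=Y49.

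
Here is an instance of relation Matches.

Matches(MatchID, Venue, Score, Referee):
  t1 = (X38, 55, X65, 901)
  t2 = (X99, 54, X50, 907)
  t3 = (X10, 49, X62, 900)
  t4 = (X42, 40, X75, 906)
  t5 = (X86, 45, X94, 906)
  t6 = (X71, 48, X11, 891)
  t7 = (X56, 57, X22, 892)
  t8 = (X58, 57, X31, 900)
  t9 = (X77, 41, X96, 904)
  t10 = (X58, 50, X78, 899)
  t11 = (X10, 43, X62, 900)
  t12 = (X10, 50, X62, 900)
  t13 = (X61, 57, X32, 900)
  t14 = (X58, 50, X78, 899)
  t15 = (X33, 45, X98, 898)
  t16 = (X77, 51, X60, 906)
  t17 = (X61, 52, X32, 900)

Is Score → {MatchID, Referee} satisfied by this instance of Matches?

Yes

Score=X65: row 1 → {MatchID,Referee} = (X38, 901) ✓
Score=X50: row 2 → {MatchID,Referee} = (X99, 907) ✓
Score=X62: rows 3, 11, 12 → {MatchID,Referee} = (X10, 900), (X10, 900), (X10, 900) ✓
Score=X75: row 4 → {MatchID,Referee} = (X42, 906) ✓
Score=X94: row 5 → {MatchID,Referee} = (X86, 906) ✓
Score=X11: row 6 → {MatchID,Referee} = (X71, 891) ✓
Score=X22: row 7 → {MatchID,Referee} = (X56, 892) ✓
Score=X31: row 8 → {MatchID,Referee} = (X58, 900) ✓
Score=X96: row 9 → {MatchID,Referee} = (X77, 904) ✓
Score=X78: rows 10, 14 → {MatchID,Referee} = (X58, 899), (X58, 899) ✓
Score=X32: rows 13, 17 → {MatchID,Referee} = (X61, 900), (X61, 900) ✓
Score=X98: row 15 → {MatchID,Referee} = (X33, 898) ✓
Score=X60: row 16 → {MatchID,Referee} = (X77, 906) ✓
Every Score value is associated with a single {MatchID, Referee} value, so Score → {MatchID, Referee} holds.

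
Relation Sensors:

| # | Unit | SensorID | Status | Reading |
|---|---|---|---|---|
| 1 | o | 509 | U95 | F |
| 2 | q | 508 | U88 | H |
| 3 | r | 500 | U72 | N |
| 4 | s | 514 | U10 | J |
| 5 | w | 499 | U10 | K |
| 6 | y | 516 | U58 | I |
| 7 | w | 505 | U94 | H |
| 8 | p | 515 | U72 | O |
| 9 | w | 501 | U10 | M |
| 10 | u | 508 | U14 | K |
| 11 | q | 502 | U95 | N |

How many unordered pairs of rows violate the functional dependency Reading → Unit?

Reading=H: violating pairs (2,7) — 1 pair.
Reading=N: violating pairs (3,11) — 1 pair.
Reading=K: violating pairs (5,10) — 1 pair.

3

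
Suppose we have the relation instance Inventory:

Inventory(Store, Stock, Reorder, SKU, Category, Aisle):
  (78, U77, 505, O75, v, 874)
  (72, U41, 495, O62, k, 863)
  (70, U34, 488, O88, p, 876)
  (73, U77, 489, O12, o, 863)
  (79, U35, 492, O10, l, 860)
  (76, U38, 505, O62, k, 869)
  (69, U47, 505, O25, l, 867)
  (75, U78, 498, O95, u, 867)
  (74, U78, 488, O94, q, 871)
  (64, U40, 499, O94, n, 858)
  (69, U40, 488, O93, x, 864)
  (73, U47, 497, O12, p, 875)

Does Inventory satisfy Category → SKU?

No

Category=v: 1 row → SKU = O75 ✓
Category=k: 2 rows → SKU = O62, O62 ✓
Category=p: 2 rows → SKU takes values {O88, O12} — violation
Category=o: 1 row → SKU = O12 ✓
Category=l: 2 rows → SKU takes values {O10, O25} — violation
Category=u: 1 row → SKU = O95 ✓
Category=q: 1 row → SKU = O94 ✓
Category=n: 1 row → SKU = O94 ✓
Category=x: 1 row → SKU = O93 ✓
Two rows agree on Category but differ on SKU, so Category → SKU does not hold.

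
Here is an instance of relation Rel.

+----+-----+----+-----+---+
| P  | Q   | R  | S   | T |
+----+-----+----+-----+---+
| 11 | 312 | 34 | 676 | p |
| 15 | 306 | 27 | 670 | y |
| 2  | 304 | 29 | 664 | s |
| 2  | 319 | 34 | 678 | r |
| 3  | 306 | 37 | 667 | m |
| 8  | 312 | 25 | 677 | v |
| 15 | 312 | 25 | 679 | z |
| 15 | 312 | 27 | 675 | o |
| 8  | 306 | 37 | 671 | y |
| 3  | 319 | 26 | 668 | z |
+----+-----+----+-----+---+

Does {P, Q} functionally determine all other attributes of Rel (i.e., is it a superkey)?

Two distinct rows share (P=15, Q=312), so {P, Q} does not determine every attribute — not a superkey.

No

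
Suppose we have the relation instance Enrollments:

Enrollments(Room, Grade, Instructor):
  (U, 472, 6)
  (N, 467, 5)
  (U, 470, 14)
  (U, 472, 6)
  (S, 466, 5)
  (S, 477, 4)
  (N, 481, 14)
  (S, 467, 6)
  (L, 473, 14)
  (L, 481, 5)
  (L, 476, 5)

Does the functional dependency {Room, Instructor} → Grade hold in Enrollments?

No

(Room=U, Instructor=6): 2 rows → Grade = 472, 472 ✓
(Room=N, Instructor=5): 1 row → Grade = 467 ✓
(Room=U, Instructor=14): 1 row → Grade = 470 ✓
(Room=S, Instructor=5): 1 row → Grade = 466 ✓
(Room=S, Instructor=4): 1 row → Grade = 477 ✓
(Room=N, Instructor=14): 1 row → Grade = 481 ✓
(Room=S, Instructor=6): 1 row → Grade = 467 ✓
(Room=L, Instructor=14): 1 row → Grade = 473 ✓
(Room=L, Instructor=5): 2 rows → Grade takes values {481, 476} — violation
Two rows agree on {Room, Instructor} but differ on Grade, so {Room, Instructor} → Grade does not hold.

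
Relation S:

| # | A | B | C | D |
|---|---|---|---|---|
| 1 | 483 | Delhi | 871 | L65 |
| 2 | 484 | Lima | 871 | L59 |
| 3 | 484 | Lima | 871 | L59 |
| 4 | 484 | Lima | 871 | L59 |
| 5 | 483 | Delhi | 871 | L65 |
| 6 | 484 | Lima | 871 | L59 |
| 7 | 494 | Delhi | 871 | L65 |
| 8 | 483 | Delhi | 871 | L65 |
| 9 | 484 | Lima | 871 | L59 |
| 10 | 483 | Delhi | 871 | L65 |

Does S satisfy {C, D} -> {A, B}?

No

(C=871, D=L65): rows 1, 5, 7, 8, 10 → {A,B} takes values {(483, Delhi), (494, Delhi)} — violation
(C=871, D=L59): rows 2, 3, 4, 6, 9 → {A,B} = (484, Lima), (484, Lima), (484, Lima), (484, Lima), (484, Lima) ✓
Two rows agree on {C, D} but differ on {A, B}, so {C, D} -> {A, B} does not hold.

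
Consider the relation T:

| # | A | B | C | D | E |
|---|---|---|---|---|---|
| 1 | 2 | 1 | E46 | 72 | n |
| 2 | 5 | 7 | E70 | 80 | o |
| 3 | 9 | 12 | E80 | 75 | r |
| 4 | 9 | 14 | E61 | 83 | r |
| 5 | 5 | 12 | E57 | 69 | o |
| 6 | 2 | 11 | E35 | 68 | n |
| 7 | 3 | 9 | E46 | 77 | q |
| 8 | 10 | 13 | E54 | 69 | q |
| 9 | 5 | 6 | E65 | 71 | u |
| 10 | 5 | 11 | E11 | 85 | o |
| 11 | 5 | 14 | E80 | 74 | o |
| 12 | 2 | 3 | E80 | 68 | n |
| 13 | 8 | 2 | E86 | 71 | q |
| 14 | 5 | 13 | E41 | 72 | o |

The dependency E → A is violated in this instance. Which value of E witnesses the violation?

q

E=n: rows 1, 6, 12 → A = 2, 2, 2 ✓
E=o: rows 2, 5, 10, 11, 14 → A = 5, 5, 5, 5, 5 ✓
E=r: rows 3, 4 → A = 9, 9 ✓
E=q: rows 7, 8, 13 → A takes values {3, 10, 8} — violation
E=u: row 9 → A = 5 ✓
The only E value with inconsistent A is E=q.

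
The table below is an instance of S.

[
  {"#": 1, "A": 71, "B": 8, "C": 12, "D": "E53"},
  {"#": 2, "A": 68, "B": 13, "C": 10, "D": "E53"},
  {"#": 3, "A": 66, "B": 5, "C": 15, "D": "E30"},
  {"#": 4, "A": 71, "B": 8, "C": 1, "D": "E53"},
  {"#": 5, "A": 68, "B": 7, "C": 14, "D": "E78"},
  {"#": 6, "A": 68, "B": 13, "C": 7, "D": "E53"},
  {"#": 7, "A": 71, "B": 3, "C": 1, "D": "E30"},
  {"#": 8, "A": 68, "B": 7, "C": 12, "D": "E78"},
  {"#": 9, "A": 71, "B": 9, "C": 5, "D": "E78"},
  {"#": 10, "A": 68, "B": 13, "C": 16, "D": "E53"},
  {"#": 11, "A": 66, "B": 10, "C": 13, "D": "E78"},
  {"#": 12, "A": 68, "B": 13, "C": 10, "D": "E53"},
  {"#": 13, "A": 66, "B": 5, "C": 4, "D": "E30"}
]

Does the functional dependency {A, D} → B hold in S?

Yes

(A=71, D=E53): rows 1, 4 → B = 8, 8 ✓
(A=68, D=E53): rows 2, 6, 10, 12 → B = 13, 13, 13, 13 ✓
(A=66, D=E30): rows 3, 13 → B = 5, 5 ✓
(A=68, D=E78): rows 5, 8 → B = 7, 7 ✓
(A=71, D=E30): row 7 → B = 3 ✓
(A=71, D=E78): row 9 → B = 9 ✓
(A=66, D=E78): row 11 → B = 10 ✓
Every {A, D} value is associated with a single B value, so {A, D} → B holds.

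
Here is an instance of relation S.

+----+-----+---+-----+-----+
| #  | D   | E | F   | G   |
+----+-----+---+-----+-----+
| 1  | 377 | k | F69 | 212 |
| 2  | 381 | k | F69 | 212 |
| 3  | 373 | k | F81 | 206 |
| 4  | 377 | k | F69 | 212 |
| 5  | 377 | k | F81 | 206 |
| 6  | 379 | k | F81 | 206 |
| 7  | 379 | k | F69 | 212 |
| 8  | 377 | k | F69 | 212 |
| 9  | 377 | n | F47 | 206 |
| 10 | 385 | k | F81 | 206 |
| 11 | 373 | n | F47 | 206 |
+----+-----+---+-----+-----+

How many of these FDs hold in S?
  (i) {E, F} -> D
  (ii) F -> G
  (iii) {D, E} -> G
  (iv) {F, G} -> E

2

(i) {E, F} -> D: (E=k, F=F69): rows 1, 2, 4, 7, 8 → D takes values {377, 381, 379} — violation; (E=k, F=F81): rows 3, 5, 6, 10 → D takes values {373, 377, 379, 385} — violation; (E=n, F=F47): rows 9, 11 → D takes values {377, 373} — violation — fails.
(ii) F -> G: every LHS value maps to a single RHS value — holds.
(iii) {D, E} -> G: (D=377, E=k): rows 1, 4, 5, 8 → G takes values {212, 206} — violation; (D=379, E=k): rows 6, 7 → G takes values {206, 212} — violation — fails.
(iv) {F, G} -> E: every LHS value maps to a single RHS value — holds.
2 of the 4 dependencies hold.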